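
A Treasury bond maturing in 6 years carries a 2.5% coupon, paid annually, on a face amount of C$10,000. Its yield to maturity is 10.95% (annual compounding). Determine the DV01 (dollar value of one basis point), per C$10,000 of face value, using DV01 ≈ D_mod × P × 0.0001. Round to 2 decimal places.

C$3.20

Periodic yield y = 0.1095.
  t   CF        PV=CF/(1+0.1095)^t    t·PV
  1       250.00       225.3267       225.3267
  2       250.00       203.0885       406.1771
  3       250.00       183.0451       549.1353
  4       250.00       164.9798       659.9192
  5       250.00       148.6974       743.4872
  6    10,250.00     5,494.9029    32,969.4177
  Σ                  6,420.0405    35,553.4631
P = 6,420.0405; D_Mac = 5.53789 yrs; D_mod = 4.99134 yrs.
DV01 ≈ 4.99134 × 6,420.0405 × 0.0001 = 3.204458.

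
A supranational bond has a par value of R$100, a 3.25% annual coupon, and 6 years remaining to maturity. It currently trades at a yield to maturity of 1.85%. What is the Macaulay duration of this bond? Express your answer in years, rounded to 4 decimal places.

Periodic yield y = 0.0185. Discount each cash flow and weight by its year:
  t   CF        PV=CF/(1+0.0185)^t    t·PV
  1         3.25         3.1910         3.1910
  2         3.25         3.1330         6.2660
  3         3.25         3.0761         9.2283
  4         3.25         3.0202        12.0809
  5         3.25         2.9654        14.8268
  6       103.25        92.4962       554.9772
  Σ                    107.8819       600.5702
Price P = Σ PV = 107.8819.
Macaulay duration = Σ(t·PV) / P = 600.5702 / 107.8819 = 5.56692 years.

5.5669 years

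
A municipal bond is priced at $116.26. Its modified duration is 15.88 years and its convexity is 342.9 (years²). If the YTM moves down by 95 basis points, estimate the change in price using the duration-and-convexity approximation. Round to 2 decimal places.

Duration effect: -D_mod·Δy = -15.88 × (-0.0095) = +0.150860
Convexity effect: ½·C·(Δy)² = 0.5 × 342.9 × (-0.0095)² = +0.0154733625
ΔP/P ≈ +0.150860 + 0.0154733625 = +0.1663333625
ΔP ≈ 116.26 × (+0.1663333625) = +19.33791672425.

+$19.34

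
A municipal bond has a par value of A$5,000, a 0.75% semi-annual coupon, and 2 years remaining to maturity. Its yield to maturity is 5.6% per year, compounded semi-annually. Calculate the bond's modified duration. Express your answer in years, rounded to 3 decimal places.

Periodic yield y = 0.028. First find Macaulay duration:
  t   CF        PV=CF/(1+0.028)^t    t·PV
  1        18.75        18.2393        18.2393
  2        18.75        17.7425        35.4850
  3        18.75        17.2593        51.7778
  4     5,018.75     4,493.8969    17,975.5876
  Σ                  4,547.1380    18,081.0896
P = 4,547.1380; Macaulay duration = 18,081.0896 / 4,547.1380 = 3.97637 half-year periods = 1.98818 years.
Modified duration = D_Mac / (1 + y) = 1.98818 / 1.028 = 1.93403 years.

1.934 years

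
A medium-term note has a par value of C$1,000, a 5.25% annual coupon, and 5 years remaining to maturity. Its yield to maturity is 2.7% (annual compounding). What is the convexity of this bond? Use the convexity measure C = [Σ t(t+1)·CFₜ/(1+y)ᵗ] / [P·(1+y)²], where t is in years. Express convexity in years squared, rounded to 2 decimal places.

With y = 0.027:
  t   CF        PV=CF/(1+0.027)^t    t·PV        t(t+1)·PV
  1        52.50        51.1198        51.1198         102.2395
  2        52.50        49.7758        99.5516         298.6549
  3        52.50        48.4672       145.4016         581.6065
  4        52.50        47.1930       188.7720         943.8599
  5     1,052.50       921.2338     4,606.1692      27,637.0154
  Σ                  1,117.7896     5,091.0142      29,563.3762
P = 1,117.7896.
Convexity = Σ t(t+1)·PV / [P·(1+y)²] = 29,563.3762 / (1,117.7896 × 1.054729) = 25.07570.

25.08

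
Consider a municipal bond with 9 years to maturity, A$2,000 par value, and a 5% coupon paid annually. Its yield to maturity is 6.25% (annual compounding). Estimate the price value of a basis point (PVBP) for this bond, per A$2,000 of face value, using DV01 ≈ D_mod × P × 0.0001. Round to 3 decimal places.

Periodic yield y = 0.0625.
  t   CF        PV=CF/(1+0.0625)^t    t·PV
  1       100.00        94.1176        94.1176
  2       100.00        88.5813       177.1626
  3       100.00        83.3706       250.1119
  4       100.00        78.4665       313.8660
  5       100.00        73.8508       369.2541
  6       100.00        69.5067       417.0399
  7       100.00        65.4180       457.9262
  8       100.00        61.5699       492.5592
  9     2,100.00     1,216.9111    10,952.1997
  Σ                  1,831.7926    13,524.2374
P = 1,831.7926; D_Mac = 7.38306 yrs; D_mod = 6.94876 yrs.
DV01 ≈ 6.94876 × 1,831.7926 × 0.0001 = 1.272869.

A$1.273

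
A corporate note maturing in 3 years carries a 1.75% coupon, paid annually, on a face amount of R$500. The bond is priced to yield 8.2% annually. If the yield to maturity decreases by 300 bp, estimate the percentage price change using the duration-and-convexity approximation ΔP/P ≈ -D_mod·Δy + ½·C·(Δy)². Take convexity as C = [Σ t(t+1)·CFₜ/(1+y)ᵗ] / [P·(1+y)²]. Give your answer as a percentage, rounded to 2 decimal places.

+8.61%

With y = 0.082:
  t   CF        PV=CF/(1+0.082)^t    t·PV        t(t+1)·PV
  1         8.75         8.0869         8.0869          16.1738
  2         8.75         7.4740        14.9480          44.8440
  3       508.75       401.6268     1,204.8803       4,819.5211
  Σ                    417.1876     1,227.9152       4,880.5389
P = 417.1876; D_Mac = 2.94332 yrs; D_mod = 2.72026 yrs; C = 9.99268.
Duration effect: -2.72026 × (-0.03) = +0.081608
Convexity effect: 0.5 × 9.99268 × (-0.03)² = +0.0044967
ΔP/P ≈ +0.081608 + 0.0044967 = +0.086104 = +8.6104%.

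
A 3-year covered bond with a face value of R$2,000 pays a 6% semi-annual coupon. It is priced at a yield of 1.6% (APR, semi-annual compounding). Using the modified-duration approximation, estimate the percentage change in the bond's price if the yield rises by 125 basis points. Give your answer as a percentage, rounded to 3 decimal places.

Periodic yield y = 0.008. Modified duration first:
  t   CF        PV=CF/(1+0.008)^t    t·PV
  1        60.00        59.5238        59.5238
  2        60.00        59.0514       118.1028
  3        60.00        58.5827       175.7482
  4        60.00        58.1178       232.4712
  5        60.00        57.6565       288.2827
  6     2,060.00     1,963.8306    11,782.9837
  Σ                  2,256.7629    12,657.1124
P = 2,256.7629; D_Mac = 5.60853 half-year periods = 2.80426 yrs; D_mod = 2.80426/(1+0.008) = 2.78201 yrs.
ΔP/P ≈ -D_mod · Δy = -2.78201 × (+0.0125) = -0.034775 = -3.4775%.

-3.478%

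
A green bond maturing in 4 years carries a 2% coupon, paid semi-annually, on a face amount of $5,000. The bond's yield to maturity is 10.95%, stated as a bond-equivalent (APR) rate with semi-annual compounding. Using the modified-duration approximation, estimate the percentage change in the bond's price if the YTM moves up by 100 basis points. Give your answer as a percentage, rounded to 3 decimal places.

-3.634%

Periodic yield y = 0.05475. Modified duration first:
  t   CF        PV=CF/(1+0.05475)^t    t·PV
  1        50.00        47.4046        47.4046
  2        50.00        44.9439        89.8878
  3        50.00        42.6110       127.8329
  4        50.00        40.3991       161.5965
  5        50.00        38.3021       191.5104
  6        50.00        36.3139       217.8834
  7        50.00        34.4289       241.0024
  8     5,050.00     3,296.8190    26,374.5521
  Σ                  3,581.2225    27,451.6700
P = 3,581.2225; D_Mac = 7.66545 half-year periods = 3.83272 yrs; D_mod = 3.83272/(1+0.05475) = 3.63377 yrs.
ΔP/P ≈ -D_mod · Δy = -3.63377 × (+0.01) = -0.036338 = -3.6338%.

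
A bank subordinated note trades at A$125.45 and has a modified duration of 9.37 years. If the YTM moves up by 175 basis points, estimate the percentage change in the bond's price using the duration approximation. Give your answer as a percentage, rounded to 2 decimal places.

Duration approximation: ΔP/P ≈ -D_mod · Δy = -9.37 × (+0.0175) = -0.163975.
As a percentage: -16.3975%.

-16.40%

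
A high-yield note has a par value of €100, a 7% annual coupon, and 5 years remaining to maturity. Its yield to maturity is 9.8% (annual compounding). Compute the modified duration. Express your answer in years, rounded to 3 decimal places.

Periodic yield y = 0.098. First find Macaulay duration:
  t   CF        PV=CF/(1+0.098)^t    t·PV
  1         7.00         6.3752         6.3752
  2         7.00         5.8062        11.6124
  3         7.00         5.2880        15.8640
  4         7.00         4.8160        19.2641
  5       107.00        67.0459       335.2294
  Σ                     89.3313       388.3451
P = 89.3313; Macaulay duration = 388.3451 / 89.3313 = 4.34724 years.
Modified duration = D_Mac / (1 + y) = 4.34724 / 1.098 = 3.95924 years.

3.959 years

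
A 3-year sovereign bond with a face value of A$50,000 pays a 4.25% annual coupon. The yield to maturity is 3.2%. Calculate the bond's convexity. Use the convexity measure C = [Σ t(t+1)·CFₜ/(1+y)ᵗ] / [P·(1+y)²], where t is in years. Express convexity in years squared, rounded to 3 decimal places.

10.673

With y = 0.032:
  t   CF        PV=CF/(1+0.032)^t    t·PV        t(t+1)·PV
  1     2,125.00     2,059.1085     2,059.1085       4,118.2171
  2     2,125.00     1,995.2602     3,990.5204      11,971.5612
  3    52,125.00    47,424.9603   142,274.8809     569,099.5237
  Σ                 51,479.3290   148,324.5099     585,189.3020
P = 51,479.3290.
Convexity = Σ t(t+1)·PV / [P·(1+y)²] = 585,189.3020 / (51,479.3290 × 1.065024) = 10.67343.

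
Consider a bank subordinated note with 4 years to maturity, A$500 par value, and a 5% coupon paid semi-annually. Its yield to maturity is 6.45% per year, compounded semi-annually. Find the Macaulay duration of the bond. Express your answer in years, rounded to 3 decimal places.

Periodic yield y = 0.03225. Discount each cash flow and weight by its period:
  t   CF        PV=CF/(1+0.03225)^t    t·PV
  1        12.50        12.1095        12.1095
  2        12.50        11.7311        23.4623
  3        12.50        11.3646        34.0939
  4        12.50        11.0096        44.0383
  5        12.50        10.6656        53.3280
  6        12.50        10.3324        61.9943
  7        12.50        10.0096        70.0670
  8       512.50       397.5710     3,180.5683
  Σ                    474.7934     3,479.6616
Price P = Σ PV = 474.7934.
Macaulay duration = Σ(t·PV) / P = 3,479.6616 / 474.7934 = 7.32879 half-year periods.
In years: 7.32879 / 2 = 3.66440 years.

3.664 years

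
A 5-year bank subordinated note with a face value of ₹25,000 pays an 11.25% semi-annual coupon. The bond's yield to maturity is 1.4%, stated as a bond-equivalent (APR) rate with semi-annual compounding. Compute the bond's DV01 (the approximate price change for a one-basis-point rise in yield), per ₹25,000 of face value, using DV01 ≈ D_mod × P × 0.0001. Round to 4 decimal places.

₹15.2346

Periodic yield y = 0.007.
  t   CF        PV=CF/(1+0.007)^t    t·PV
  1     1,406.25     1,396.4747     1,396.4747
  2     1,406.25     1,386.7673     2,773.5346
  3     1,406.25     1,377.1274     4,131.3822
  4     1,406.25     1,367.5545     5,470.2181
  5     1,406.25     1,358.0482     6,790.2410
  6     1,406.25     1,348.6079     8,091.6476
  7     1,406.25     1,339.2333     9,374.6331
  8     1,406.25     1,329.9238    10,639.3907
  9     1,406.25     1,320.6791    11,886.1118
  10   26,406.25    24,627.0292   246,270.2919
  Σ                 36,851.4455   306,823.9258
P = 36,851.4455; D_Mac = 8.32597 half-year periods = 4.16298 yrs; D_mod = 4.13405 yrs.
DV01 ≈ 4.13405 × 36,851.4455 × 0.0001 = 15.234554.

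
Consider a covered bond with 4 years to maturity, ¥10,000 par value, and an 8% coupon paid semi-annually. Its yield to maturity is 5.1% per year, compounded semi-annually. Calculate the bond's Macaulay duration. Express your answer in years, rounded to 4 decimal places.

3.5291 years

Periodic yield y = 0.0255. Discount each cash flow and weight by its period:
  t   CF        PV=CF/(1+0.0255)^t    t·PV
  1       400.00       390.0536       390.0536
  2       400.00       380.3546       760.7092
  3       400.00       370.8967     1,112.6902
  4       400.00       361.6740     1,446.6961
  5       400.00       352.6807     1,763.4034
  6       400.00       343.9109     2,063.4657
  7       400.00       335.3593     2,347.5150
  8    10,400.00     8,502.5270    68,020.2163
  Σ                 11,037.4569    77,904.7495
Price P = Σ PV = 11,037.4569.
Macaulay duration = Σ(t·PV) / P = 77,904.7495 / 11,037.4569 = 7.05822 half-year periods.
In years: 7.05822 / 2 = 3.52911 years.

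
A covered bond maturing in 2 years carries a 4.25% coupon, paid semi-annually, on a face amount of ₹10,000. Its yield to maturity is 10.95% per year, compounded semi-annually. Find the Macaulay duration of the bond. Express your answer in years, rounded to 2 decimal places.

Periodic yield y = 0.05475. Discount each cash flow and weight by its period:
  t   CF        PV=CF/(1+0.05475)^t    t·PV
  1       212.50       201.4695       201.4695
  2       212.50       191.0117       382.0233
  3       212.50       181.0966       543.2898
  4    10,212.50     8,251.5196    33,006.0782
  Σ                  8,825.0974    34,132.8609
Price P = Σ PV = 8,825.0974.
Macaulay duration = Σ(t·PV) / P = 34,132.8609 / 8,825.0974 = 3.86770 half-year periods.
In years: 3.86770 / 2 = 1.93385 years.

1.93 years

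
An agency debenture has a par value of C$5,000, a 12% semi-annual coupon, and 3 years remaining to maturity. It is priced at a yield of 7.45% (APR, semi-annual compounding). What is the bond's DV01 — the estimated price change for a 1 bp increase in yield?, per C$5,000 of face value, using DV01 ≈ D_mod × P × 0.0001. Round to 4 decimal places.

C$1.4208

Periodic yield y = 0.03725.
  t   CF        PV=CF/(1+0.03725)^t    t·PV
  1       300.00       289.2263       289.2263
  2       300.00       278.8395       557.6791
  3       300.00       268.8258       806.4774
  4       300.00       259.1716     1,036.6866
  5       300.00       249.8642     1,249.3210
  6     5,300.00     4,255.7412    25,534.4471
  Σ                  5,601.6687    29,473.8375
P = 5,601.6687; D_Mac = 5.26162 half-year periods = 2.63081 yrs; D_mod = 2.53633 yrs.
DV01 ≈ 2.53633 × 5,601.6687 × 0.0001 = 1.420768.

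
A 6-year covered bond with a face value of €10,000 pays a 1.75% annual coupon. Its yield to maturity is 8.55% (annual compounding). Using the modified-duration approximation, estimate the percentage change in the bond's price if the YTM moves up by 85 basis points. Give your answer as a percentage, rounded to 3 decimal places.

-4.451%

Periodic yield y = 0.0855. Modified duration first:
  t   CF        PV=CF/(1+0.0855)^t    t·PV
  1       175.00       161.2160       161.2160
  2       175.00       148.5178       297.0355
  3       175.00       136.8197       410.4590
  4       175.00       126.0430       504.1720
  5       175.00       116.1152       580.5758
  6    10,175.00     6,219.4997    37,316.9982
  Σ                  6,908.2113    39,270.4566
P = 6,908.2113; D_Mac = 5.68461 yrs; D_mod = 5.68461/(1+0.0855) = 5.23685 yrs.
ΔP/P ≈ -D_mod · Δy = -5.23685 × (+0.0085) = -0.044513 = -4.4513%.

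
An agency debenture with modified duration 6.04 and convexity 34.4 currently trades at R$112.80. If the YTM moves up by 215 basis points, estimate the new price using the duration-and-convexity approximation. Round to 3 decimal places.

R$99.049

Duration effect: -D_mod·Δy = -6.04 × (+0.0215) = -0.129860
Convexity effect: ½·C·(Δy)² = 0.5 × 34.4 × (0.0215)² = +0.0079507
ΔP/P ≈ -0.129860 + 0.0079507 = -0.1219093
New price ≈ 112.80 × (1 - 0.1219093) = 99.04863096.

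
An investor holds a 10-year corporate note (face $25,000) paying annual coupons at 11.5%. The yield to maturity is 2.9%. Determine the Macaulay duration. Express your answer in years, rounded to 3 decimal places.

7.312 years

Periodic yield y = 0.029. Discount each cash flow and weight by its year:
  t   CF        PV=CF/(1+0.029)^t    t·PV
  1     2,875.00     2,793.9747     2,793.9747
  2     2,875.00     2,715.2330     5,430.4660
  3     2,875.00     2,638.7104     7,916.1311
  4     2,875.00     2,564.3444    10,257.3776
  5     2,875.00     2,492.0742    12,460.3712
  6     2,875.00     2,421.8409    14,531.0451
  7     2,875.00     2,353.5868    16,475.1078
  8     2,875.00     2,287.2564    18,298.0512
  9     2,875.00     2,222.7953    20,005.1580
  10   27,875.00    20,944.0723   209,440.7230
  Σ                 43,433.8884   317,608.4057
Price P = Σ PV = 43,433.8884.
Macaulay duration = Σ(t·PV) / P = 317,608.4057 / 43,433.8884 = 7.31246 years.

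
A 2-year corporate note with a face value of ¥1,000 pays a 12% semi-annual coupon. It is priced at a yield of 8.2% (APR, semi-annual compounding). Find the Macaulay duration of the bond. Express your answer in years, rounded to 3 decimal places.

Periodic yield y = 0.041. Discount each cash flow and weight by its period:
  t   CF        PV=CF/(1+0.041)^t    t·PV
  1        60.00        57.6369        57.6369
  2        60.00        55.3668       110.7337
  3        60.00        53.1862       159.5586
  4     1,060.00       902.6158     3,610.4633
  Σ                  1,068.8058     3,938.3925
Price P = Σ PV = 1,068.8058.
Macaulay duration = Σ(t·PV) / P = 3,938.3925 / 1,068.8058 = 3.68485 half-year periods.
In years: 3.68485 / 2 = 1.84243 years.

1.842 years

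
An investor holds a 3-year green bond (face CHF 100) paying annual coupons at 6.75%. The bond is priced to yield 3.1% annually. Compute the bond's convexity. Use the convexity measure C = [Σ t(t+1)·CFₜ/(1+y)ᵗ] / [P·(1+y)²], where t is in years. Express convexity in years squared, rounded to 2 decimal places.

With y = 0.031:
  t   CF        PV=CF/(1+0.031)^t    t·PV        t(t+1)·PV
  1         6.75         6.5470         6.5470          13.0941
  2         6.75         6.3502        12.7004          38.1011
  3       106.75        97.4074       292.2222       1,168.8886
  Σ                    110.3046       311.4696       1,220.0838
P = 110.3046.
Convexity = Σ t(t+1)·PV / [P·(1+y)²] = 1,220.0838 / (110.3046 × 1.062961) = 10.40588.

10.41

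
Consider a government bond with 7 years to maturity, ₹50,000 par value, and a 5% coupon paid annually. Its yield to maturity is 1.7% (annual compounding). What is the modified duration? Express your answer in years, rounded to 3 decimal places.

Periodic yield y = 0.017. First find Macaulay duration:
  t   CF        PV=CF/(1+0.017)^t    t·PV
  1     2,500.00     2,458.2104     2,458.2104
  2     2,500.00     2,417.1194     4,834.2388
  3     2,500.00     2,376.7152     7,130.1457
  4     2,500.00     2,336.9865     9,347.9459
  5     2,500.00     2,297.9218    11,489.6090
  6     2,500.00     2,259.5101    13,557.0607
  7    52,500.00    46,656.5512   326,595.8583
  Σ                 60,803.0146   375,413.0688
P = 60,803.0146; Macaulay duration = 375,413.0688 / 60,803.0146 = 6.17425 years.
Modified duration = D_Mac / (1 + y) = 6.17425 / 1.017 = 6.07104 years.

6.071 years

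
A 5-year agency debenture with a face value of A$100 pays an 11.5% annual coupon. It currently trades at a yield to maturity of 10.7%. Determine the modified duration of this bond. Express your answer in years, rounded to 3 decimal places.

Periodic yield y = 0.107. First find Macaulay duration:
  t   CF        PV=CF/(1+0.107)^t    t·PV
  1        11.50        10.3884        10.3884
  2        11.50         9.3843        18.7686
  3        11.50         8.4772        25.4317
  4        11.50         7.6579        30.6314
  5       111.50        67.0713       335.3565
  Σ                    102.9792       420.5768
P = 102.9792; Macaulay duration = 420.5768 / 102.9792 = 4.08410 years.
Modified duration = D_Mac / (1 + y) = 4.08410 / 1.107 = 3.68934 years.

3.689 years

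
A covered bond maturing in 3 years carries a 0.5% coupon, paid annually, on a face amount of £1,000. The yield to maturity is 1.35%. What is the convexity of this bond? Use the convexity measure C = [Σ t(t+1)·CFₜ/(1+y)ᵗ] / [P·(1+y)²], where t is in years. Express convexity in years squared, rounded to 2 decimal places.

With y = 0.0135:
  t   CF        PV=CF/(1+0.0135)^t    t·PV        t(t+1)·PV
  1         5.00         4.9334         4.9334           9.8668
  2         5.00         4.8677         9.7354          29.2061
  3     1,005.00       965.3722     2,896.1167      11,584.4668
  Σ                    975.1733     2,910.7855      11,623.5397
P = 975.1733.
Convexity = Σ t(t+1)·PV / [P·(1+y)²] = 11,623.5397 / (975.1733 × 1.027182) = 11.60404.

11.60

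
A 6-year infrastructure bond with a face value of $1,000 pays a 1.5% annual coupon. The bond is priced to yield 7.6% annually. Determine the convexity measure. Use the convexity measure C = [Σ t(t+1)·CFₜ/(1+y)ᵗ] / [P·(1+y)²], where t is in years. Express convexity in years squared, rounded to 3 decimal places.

34.154

With y = 0.076:
  t   CF        PV=CF/(1+0.076)^t    t·PV        t(t+1)·PV
  1        15.00        13.9405        13.9405          27.8810
  2        15.00        12.9559        25.9117          77.7352
  3        15.00        12.0408        36.1223         144.4893
  4        15.00        11.1903        44.7612         223.8062
  5        15.00        10.3999        51.9996         311.9975
  6     1,015.00       654.0221     3,924.1325      27,468.9276
  Σ                    714.5495     4,096.8679      28,254.8369
P = 714.5495.
Convexity = Σ t(t+1)·PV / [P·(1+y)²] = 28,254.8369 / (714.5495 × 1.157776) = 34.15356.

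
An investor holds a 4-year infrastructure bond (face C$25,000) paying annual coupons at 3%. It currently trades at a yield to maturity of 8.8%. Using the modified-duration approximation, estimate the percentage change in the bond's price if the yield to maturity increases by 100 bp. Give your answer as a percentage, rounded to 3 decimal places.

Periodic yield y = 0.088. Modified duration first:
  t   CF        PV=CF/(1+0.088)^t    t·PV
  1       750.00       689.3382       689.3382
  2       750.00       633.5829     1,267.1659
  3       750.00       582.3373     1,747.0118
  4    25,750.00    18,376.4515    73,505.8059
  Σ                 20,281.7099    77,209.3218
P = 20,281.7099; D_Mac = 3.80684 yrs; D_mod = 3.80684/(1+0.088) = 3.49894 yrs.
ΔP/P ≈ -D_mod · Δy = -3.49894 × (+0.01) = -0.034989 = -3.4989%.

-3.499%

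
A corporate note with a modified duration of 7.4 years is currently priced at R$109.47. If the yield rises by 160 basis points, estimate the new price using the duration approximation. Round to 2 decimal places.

Duration approximation: ΔP/P ≈ -D_mod · Δy = -7.4 × (+0.016) = -0.118400.
New price ≈ 109.47 × (1 - 0.118400) = 96.508752.

R$96.51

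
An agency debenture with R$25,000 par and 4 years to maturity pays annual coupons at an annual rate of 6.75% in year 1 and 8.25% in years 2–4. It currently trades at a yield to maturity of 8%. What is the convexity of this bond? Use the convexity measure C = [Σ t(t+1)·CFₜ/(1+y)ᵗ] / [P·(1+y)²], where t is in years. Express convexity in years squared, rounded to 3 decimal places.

With y = 0.08:
  t   CF        PV=CF/(1+0.08)^t    t·PV        t(t+1)·PV
  1     1,687.50     1,562.5000     1,562.5000       3,125.0000
  2     2,062.50     1,768.2613     3,536.5226      10,609.5679
  3     2,062.50     1,637.2790     4,911.8370      19,647.3480
  4    27,062.50    19,891.7454    79,566.9816     397,834.9078
  Σ                 24,859.7857    89,577.8412     431,216.8237
P = 24,859.7857.
Convexity = Σ t(t+1)·PV / [P·(1+y)²] = 431,216.8237 / (24,859.7857 × 1.166400) = 14.87136.

14.871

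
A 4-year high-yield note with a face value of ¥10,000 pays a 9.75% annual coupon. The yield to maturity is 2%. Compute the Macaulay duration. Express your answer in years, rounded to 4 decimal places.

3.5629 years

Periodic yield y = 0.02. Discount each cash flow and weight by its year:
  t   CF        PV=CF/(1+0.02)^t    t·PV
  1       975.00       955.8824       955.8824
  2       975.00       937.1396     1,874.2791
  3       975.00       918.7643     2,756.2928
  4    10,975.00    10,139.2036    40,556.8142
  Σ                 12,950.9897    46,143.2685
Price P = Σ PV = 12,950.9897.
Macaulay duration = Σ(t·PV) / P = 46,143.2685 / 12,950.9897 = 3.56291 years.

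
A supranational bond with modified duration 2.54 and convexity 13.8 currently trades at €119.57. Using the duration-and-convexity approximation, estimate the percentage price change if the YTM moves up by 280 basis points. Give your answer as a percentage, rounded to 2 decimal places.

-6.57%

Duration effect: -D_mod·Δy = -2.54 × (+0.028) = -0.071120
Convexity effect: ½·C·(Δy)² = 0.5 × 13.8 × (0.028)² = +0.0054096
ΔP/P ≈ -0.071120 + 0.0054096 = -0.0657104
= -6.57104%.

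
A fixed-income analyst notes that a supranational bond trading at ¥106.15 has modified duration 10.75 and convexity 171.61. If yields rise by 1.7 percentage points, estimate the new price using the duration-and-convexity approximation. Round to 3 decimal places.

Duration effect: -D_mod·Δy = -10.75 × (+0.017) = -0.182750
Convexity effect: ½·C·(Δy)² = 0.5 × 171.61 × (0.017)² = +0.024797645
ΔP/P ≈ -0.182750 + 0.024797645 = -0.157952355
New price ≈ 106.15 × (1 - 0.157952355) = 89.38335751675.

¥89.383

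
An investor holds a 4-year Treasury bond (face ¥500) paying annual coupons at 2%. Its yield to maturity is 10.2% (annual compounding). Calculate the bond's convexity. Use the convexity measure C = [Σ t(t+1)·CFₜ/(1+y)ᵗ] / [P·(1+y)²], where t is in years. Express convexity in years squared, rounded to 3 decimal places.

15.717

With y = 0.102:
  t   CF        PV=CF/(1+0.102)^t    t·PV        t(t+1)·PV
  1        10.00         9.0744         9.0744          18.1488
  2        10.00         8.2345        16.4690          49.4070
  3        10.00         7.4723        22.4169          89.6678
  4       510.00       345.8150     1,383.2599       6,916.2995
  Σ                    370.5962     1,431.2202       7,073.5231
P = 370.5962.
Convexity = Σ t(t+1)·PV / [P·(1+y)²] = 7,073.5231 / (370.5962 × 1.214404) = 15.71707.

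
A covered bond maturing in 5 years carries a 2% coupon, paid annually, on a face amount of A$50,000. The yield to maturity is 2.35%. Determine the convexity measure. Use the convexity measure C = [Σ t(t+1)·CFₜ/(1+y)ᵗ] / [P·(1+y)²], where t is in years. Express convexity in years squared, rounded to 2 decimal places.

With y = 0.0235:
  t   CF        PV=CF/(1+0.0235)^t    t·PV        t(t+1)·PV
  1     1,000.00       977.0396       977.0396       1,954.0791
  2     1,000.00       954.6063     1,909.2126       5,727.6379
  3     1,000.00       932.6882     2,798.0645      11,192.2578
  4     1,000.00       911.2732     3,645.0929      18,225.4646
  5    51,000.00    45,407.8502   227,039.2510   1,362,235.5062
  Σ                 49,183.4575   236,368.6606   1,399,334.9456
P = 49,183.4575.
Convexity = Σ t(t+1)·PV / [P·(1+y)²] = 1,399,334.9456 / (49,183.4575 × 1.047552) = 27.15982.

27.16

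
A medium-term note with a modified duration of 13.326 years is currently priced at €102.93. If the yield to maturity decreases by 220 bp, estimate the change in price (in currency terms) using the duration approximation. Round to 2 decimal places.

+€30.18

Duration approximation: ΔP/P ≈ -D_mod · Δy = -13.326 × (-0.022) = +0.293172.
ΔP ≈ 102.93 × (+0.293172) = +30.17619396.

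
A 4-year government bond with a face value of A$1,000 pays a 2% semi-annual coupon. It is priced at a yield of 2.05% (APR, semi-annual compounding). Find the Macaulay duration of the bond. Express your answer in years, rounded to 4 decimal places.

Periodic yield y = 0.01025. Discount each cash flow and weight by its period:
  t   CF        PV=CF/(1+0.01025)^t    t·PV
  1        10.00         9.8985         9.8985
  2        10.00         9.7981        19.5962
  3        10.00         9.6987        29.0961
  4        10.00         9.6003        38.4012
  5        10.00         9.5029        47.5145
  6        10.00         9.4065        56.4388
  7        10.00         9.3110        65.1772
  8     1,010.00       930.8731     7,446.9852
  Σ                    998.0892     7,713.1077
Price P = Σ PV = 998.0892.
Macaulay duration = Σ(t·PV) / P = 7,713.1077 / 998.0892 = 7.72787 half-year periods.
In years: 7.72787 / 2 = 3.86394 years.

3.8639 years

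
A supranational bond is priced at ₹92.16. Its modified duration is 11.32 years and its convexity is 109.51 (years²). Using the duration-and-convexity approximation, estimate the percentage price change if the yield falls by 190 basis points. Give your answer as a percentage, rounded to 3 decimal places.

Duration effect: -D_mod·Δy = -11.32 × (-0.019) = +0.215080
Convexity effect: ½·C·(Δy)² = 0.5 × 109.51 × (-0.019)² = +0.019766555
ΔP/P ≈ +0.215080 + 0.019766555 = +0.234846555
= +23.4846555%.

+23.485%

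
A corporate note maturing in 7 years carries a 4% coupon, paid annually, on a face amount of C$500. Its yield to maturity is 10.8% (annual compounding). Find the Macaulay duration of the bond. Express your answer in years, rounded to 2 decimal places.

Periodic yield y = 0.108. Discount each cash flow and weight by its year:
  t   CF        PV=CF/(1+0.108)^t    t·PV
  1        20.00        18.0505        18.0505
  2        20.00        16.2911        32.5822
  3        20.00        14.7032        44.1095
  4        20.00        13.2700        53.0800
  5        20.00        11.9765        59.8827
  6        20.00        10.8091        64.8549
  7       520.00       253.6442     1,775.5097
  Σ                    338.7447     2,048.0695
Price P = Σ PV = 338.7447.
Macaulay duration = Σ(t·PV) / P = 2,048.0695 / 338.7447 = 6.04606 years.

6.05 years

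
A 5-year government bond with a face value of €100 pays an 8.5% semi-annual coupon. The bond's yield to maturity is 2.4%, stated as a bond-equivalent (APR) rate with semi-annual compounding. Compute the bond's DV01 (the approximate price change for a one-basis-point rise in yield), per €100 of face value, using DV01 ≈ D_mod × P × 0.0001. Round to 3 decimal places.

€0.054

Periodic yield y = 0.012.
  t   CF        PV=CF/(1+0.012)^t    t·PV
  1         4.25         4.1996         4.1996
  2         4.25         4.1498         8.2996
  3         4.25         4.1006        12.3018
  4         4.25         4.0520        16.2079
  5         4.25         4.0039        20.0196
  6         4.25         3.9565        23.7387
  7         4.25         3.9095        27.3668
  8         4.25         3.8632        30.9054
  9         4.25         3.8174        34.3563
  10      104.25        92.5275       925.2752
  Σ                    128.5800     1,102.6710
P = 128.5800; D_Mac = 8.57576 half-year periods = 4.28788 yrs; D_mod = 4.23704 yrs.
DV01 ≈ 4.23704 × 128.5800 × 0.0001 = 0.054480.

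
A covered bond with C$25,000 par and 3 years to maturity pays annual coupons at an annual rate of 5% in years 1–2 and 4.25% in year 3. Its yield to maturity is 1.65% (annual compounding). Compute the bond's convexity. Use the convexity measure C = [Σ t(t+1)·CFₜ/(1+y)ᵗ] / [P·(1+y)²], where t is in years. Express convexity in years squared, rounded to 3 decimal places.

10.919

With y = 0.0165:
  t   CF        PV=CF/(1+0.0165)^t    t·PV        t(t+1)·PV
  1     1,250.00     1,229.7098     1,229.7098       2,459.4196
  2     1,250.00     1,209.7489     2,419.4979       7,258.4936
  3    26,062.50    24,813.8369    74,441.5107     297,766.0429
  Σ                 27,253.2956    78,090.7184     307,483.9560
P = 27,253.2956.
Convexity = Σ t(t+1)·PV / [P·(1+y)²] = 307,483.9560 / (27,253.2956 × 1.033272) = 10.91915.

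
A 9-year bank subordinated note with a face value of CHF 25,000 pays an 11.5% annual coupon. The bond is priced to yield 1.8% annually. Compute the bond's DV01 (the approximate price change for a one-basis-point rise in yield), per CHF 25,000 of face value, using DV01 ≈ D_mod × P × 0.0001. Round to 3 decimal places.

Periodic yield y = 0.018.
  t   CF        PV=CF/(1+0.018)^t    t·PV
  1     2,875.00     2,824.1650     2,824.1650
  2     2,875.00     2,774.2289     5,548.4578
  3     2,875.00     2,725.1757     8,175.5272
  4     2,875.00     2,676.9899    10,707.9597
  5     2,875.00     2,629.6561    13,148.2806
  6     2,875.00     2,583.1593    15,498.9555
  7     2,875.00     2,537.4845    17,762.3917
  8     2,875.00     2,492.6174    19,940.9393
  9    27,875.00    23,740.2274   213,662.0463
  Σ                 44,983.7043   307,268.7232
P = 44,983.7043; D_Mac = 6.83067 yrs; D_mod = 6.70989 yrs.
DV01 ≈ 6.70989 × 44,983.7043 × 0.0001 = 30.183568.

CHF 30.184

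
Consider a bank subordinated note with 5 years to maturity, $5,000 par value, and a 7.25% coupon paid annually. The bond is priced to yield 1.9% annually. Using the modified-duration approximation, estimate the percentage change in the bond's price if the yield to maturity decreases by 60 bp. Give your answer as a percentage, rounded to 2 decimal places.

+2.62%

Periodic yield y = 0.019. Modified duration first:
  t   CF        PV=CF/(1+0.019)^t    t·PV
  1       362.50       355.7409       355.7409
  2       362.50       349.1079       698.2157
  3       362.50       342.5985     1,027.7955
  4       362.50       336.2105     1,344.8420
  5     5,362.50     4,880.8604    24,404.3019
  Σ                  6,264.5182    27,830.8961
P = 6,264.5182; D_Mac = 4.44262 yrs; D_mod = 4.44262/(1+0.019) = 4.35979 yrs.
ΔP/P ≈ -D_mod · Δy = -4.35979 × (-0.006) = +0.026159 = +2.6159%.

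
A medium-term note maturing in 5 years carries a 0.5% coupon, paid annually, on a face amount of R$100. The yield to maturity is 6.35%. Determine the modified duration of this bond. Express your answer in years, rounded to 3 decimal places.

4.646 years

Periodic yield y = 0.0635. First find Macaulay duration:
  t   CF        PV=CF/(1+0.0635)^t    t·PV
  1         0.50         0.4701         0.4701
  2         0.50         0.4421         0.8841
  3         0.50         0.4157         1.2470
  4         0.50         0.3909         1.5634
  5       100.50        73.8718       369.3589
  Σ                     75.5905       373.5237
P = 75.5905; Macaulay duration = 373.5237 / 75.5905 = 4.94141 years.
Modified duration = D_Mac / (1 + y) = 4.94141 / 1.0635 = 4.64636 years.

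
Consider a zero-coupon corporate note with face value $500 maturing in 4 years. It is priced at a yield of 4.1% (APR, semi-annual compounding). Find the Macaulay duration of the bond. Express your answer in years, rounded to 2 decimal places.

A zero-coupon bond has a single cash flow at maturity, so its Macaulay duration equals its maturity: 4 years.
(Equivalently: 8 semi-annual periods ÷ 2 = 4 years.)

4.00 years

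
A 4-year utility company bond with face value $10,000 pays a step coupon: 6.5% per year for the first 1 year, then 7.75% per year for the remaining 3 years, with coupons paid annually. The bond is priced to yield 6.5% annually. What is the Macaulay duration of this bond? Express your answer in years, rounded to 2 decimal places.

3.63 years

Periodic yield y = 0.065. Discount each cash flow and weight by its year:
  t   CF        PV=CF/(1+0.065)^t    t·PV
  1       650.00       610.3286       610.3286
  2       775.00       683.2859     1,366.5719
  3       775.00       641.5830     1,924.7491
  4    10,775.00     8,375.6563    33,502.6252
  Σ                 10,310.8539    37,404.2749
Price P = Σ PV = 10,310.8539.
Macaulay duration = Σ(t·PV) / P = 37,404.2749 / 10,310.8539 = 3.62766 years.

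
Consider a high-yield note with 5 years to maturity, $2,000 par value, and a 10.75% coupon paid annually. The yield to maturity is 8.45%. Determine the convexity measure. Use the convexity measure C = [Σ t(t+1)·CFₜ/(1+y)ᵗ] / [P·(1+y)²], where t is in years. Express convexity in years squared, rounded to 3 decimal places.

With y = 0.0845:
  t   CF        PV=CF/(1+0.0845)^t    t·PV        t(t+1)·PV
  1       215.00       198.2480       198.2480         396.4961
  2       215.00       182.8013       365.6027       1,096.8080
  3       215.00       168.5582       505.6745       2,022.6980
  4       215.00       155.4248       621.6991       3,108.4954
  5     2,215.00     1,476.4745     7,382.3725      44,294.2348
  Σ                  2,181.5068     9,073.5967      50,918.7322
P = 2,181.5068.
Convexity = Σ t(t+1)·PV / [P·(1+y)²] = 50,918.7322 / (2,181.5068 × 1.176140) = 19.84549.

19.845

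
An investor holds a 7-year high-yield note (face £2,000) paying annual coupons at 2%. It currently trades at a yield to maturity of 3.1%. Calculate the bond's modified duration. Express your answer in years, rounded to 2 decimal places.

Periodic yield y = 0.031. First find Macaulay duration:
  t   CF        PV=CF/(1+0.031)^t    t·PV
  1        40.00        38.7973        38.7973
  2        40.00        37.6307        75.2615
  3        40.00        36.4993       109.4978
  4        40.00        35.4018       141.6072
  5        40.00        34.3373       171.6867
  6        40.00        33.3049       199.8293
  7     2,040.00     1,647.4776    11,532.3430
  Σ                  1,863.4489    12,269.0227
P = 1,863.4489; Macaulay duration = 12,269.0227 / 1,863.4489 = 6.58404 years.
Modified duration = D_Mac / (1 + y) = 6.58404 / 1.031 = 6.38607 years.

6.39 years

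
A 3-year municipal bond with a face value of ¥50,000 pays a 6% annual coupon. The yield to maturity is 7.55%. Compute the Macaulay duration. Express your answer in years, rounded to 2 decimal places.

2.83 years

Periodic yield y = 0.0755. Discount each cash flow and weight by its year:
  t   CF        PV=CF/(1+0.0755)^t    t·PV
  1     3,000.00     2,789.4003     2,789.4003
  2     3,000.00     2,593.5846     5,187.1693
  3    53,000.00    42,603.4359   127,810.3076
  Σ                 47,986.4208   135,786.8772
Price P = Σ PV = 47,986.4208.
Macaulay duration = Σ(t·PV) / P = 135,786.8772 / 47,986.4208 = 2.82969 years.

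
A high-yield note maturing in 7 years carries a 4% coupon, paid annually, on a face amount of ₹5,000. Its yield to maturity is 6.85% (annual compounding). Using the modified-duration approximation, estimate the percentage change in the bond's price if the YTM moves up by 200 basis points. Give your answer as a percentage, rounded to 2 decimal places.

Periodic yield y = 0.0685. Modified duration first:
  t   CF        PV=CF/(1+0.0685)^t    t·PV
  1       200.00       187.1783       187.1783
  2       200.00       175.1786       350.3571
  3       200.00       163.9481       491.8443
  4       200.00       153.4376       613.7505
  5       200.00       143.6010       718.0048
  6       200.00       134.3949       806.3695
  7     5,200.00     3,270.2553    22,891.7871
  Σ                  4,227.9938    26,059.2917
P = 4,227.9938; D_Mac = 6.16351 yrs; D_mod = 6.16351/(1+0.0685) = 5.76838 yrs.
ΔP/P ≈ -D_mod · Δy = -5.76838 × (+0.02) = -0.115368 = -11.5368%.

-11.54%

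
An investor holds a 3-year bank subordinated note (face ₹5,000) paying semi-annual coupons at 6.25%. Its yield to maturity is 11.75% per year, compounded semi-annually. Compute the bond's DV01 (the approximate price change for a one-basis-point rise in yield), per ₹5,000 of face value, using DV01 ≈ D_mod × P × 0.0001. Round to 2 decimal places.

Periodic yield y = 0.05875.
  t   CF        PV=CF/(1+0.05875)^t    t·PV
  1       156.25       147.5797       147.5797
  2       156.25       139.3905       278.7810
  3       156.25       131.6557       394.9672
  4       156.25       124.3502       497.4006
  5       156.25       117.4500       587.2498
  6     5,156.25     3,660.7783    21,964.6697
  Σ                  4,321.2043    23,870.6480
P = 4,321.2043; D_Mac = 5.52407 half-year periods = 2.76204 yrs; D_mod = 2.60877 yrs.
DV01 ≈ 2.60877 × 4,321.2043 × 0.0001 = 1.127303.

₹1.13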